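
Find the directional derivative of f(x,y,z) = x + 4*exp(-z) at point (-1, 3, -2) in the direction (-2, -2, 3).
2*sqrt(17)*(-6*exp(2) - 1)/17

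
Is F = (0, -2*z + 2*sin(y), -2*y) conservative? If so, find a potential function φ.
Yes, F is conservative. φ = -2*y*z - 2*cos(y)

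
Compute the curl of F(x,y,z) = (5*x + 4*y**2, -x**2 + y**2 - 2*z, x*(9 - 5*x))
(2, 10*x - 9, -2*x - 8*y)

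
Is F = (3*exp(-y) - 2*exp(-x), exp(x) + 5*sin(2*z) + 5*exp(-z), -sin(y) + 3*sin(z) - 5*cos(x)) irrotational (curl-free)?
No, ∇×F = (-cos(y) - 10*cos(2*z) + 5*exp(-z), -5*sin(x), exp(x) + 3*exp(-y))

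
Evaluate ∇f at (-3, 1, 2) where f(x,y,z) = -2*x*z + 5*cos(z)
(-4, 0, 6 - 5*sin(2))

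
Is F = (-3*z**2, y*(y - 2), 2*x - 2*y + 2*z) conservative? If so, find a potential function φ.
No, ∇×F = (-2, -6*z - 2, 0) ≠ 0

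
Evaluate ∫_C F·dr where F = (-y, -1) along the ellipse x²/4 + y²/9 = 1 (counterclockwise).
6*pi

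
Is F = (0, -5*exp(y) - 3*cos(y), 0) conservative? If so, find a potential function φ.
Yes, F is conservative. φ = -5*exp(y) - 3*sin(y)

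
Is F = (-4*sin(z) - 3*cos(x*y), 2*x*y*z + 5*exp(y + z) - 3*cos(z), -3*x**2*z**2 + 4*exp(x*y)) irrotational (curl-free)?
No, ∇×F = (-2*x*y + 4*x*exp(x*y) - 5*exp(y + z) - 3*sin(z), 6*x*z**2 - 4*y*exp(x*y) - 4*cos(z), -3*x*sin(x*y) + 2*y*z)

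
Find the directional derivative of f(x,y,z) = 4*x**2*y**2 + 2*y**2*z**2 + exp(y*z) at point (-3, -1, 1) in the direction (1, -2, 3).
sqrt(14)*(-5/14 + 10*E)*exp(-1)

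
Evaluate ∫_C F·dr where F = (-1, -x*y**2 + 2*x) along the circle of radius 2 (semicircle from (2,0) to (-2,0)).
4 + 2*pi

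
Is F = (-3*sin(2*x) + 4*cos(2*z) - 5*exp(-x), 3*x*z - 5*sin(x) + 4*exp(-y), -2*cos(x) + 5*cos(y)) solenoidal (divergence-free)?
No, ∇·F = -6*cos(2*x) - 4*exp(-y) + 5*exp(-x)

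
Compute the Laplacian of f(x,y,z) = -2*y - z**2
-2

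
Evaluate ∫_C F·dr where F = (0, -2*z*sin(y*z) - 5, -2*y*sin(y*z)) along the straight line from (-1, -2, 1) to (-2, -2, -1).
0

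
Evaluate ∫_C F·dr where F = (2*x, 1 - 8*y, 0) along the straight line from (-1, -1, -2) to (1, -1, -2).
0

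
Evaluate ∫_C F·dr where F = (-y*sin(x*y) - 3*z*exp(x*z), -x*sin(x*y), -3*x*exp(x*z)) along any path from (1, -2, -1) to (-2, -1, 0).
-3 + 3*exp(-1)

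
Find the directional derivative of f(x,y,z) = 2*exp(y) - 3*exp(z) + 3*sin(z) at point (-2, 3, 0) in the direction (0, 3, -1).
3*sqrt(10)*exp(3)/5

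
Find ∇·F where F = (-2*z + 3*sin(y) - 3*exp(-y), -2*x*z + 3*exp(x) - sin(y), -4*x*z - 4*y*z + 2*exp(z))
-4*x - 4*y + 2*exp(z) - cos(y)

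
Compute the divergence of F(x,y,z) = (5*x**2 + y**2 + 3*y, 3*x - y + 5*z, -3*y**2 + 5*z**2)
10*x + 10*z - 1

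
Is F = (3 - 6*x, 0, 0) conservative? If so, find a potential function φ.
Yes, F is conservative. φ = 3*x*(1 - x)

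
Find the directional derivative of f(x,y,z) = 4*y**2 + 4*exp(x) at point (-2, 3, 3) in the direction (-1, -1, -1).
sqrt(3)*(-8*exp(2) - 4/3)*exp(-2)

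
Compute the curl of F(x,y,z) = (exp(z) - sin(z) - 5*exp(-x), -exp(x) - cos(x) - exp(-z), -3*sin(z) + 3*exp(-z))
(-exp(-z), exp(z) - cos(z), -exp(x) + sin(x))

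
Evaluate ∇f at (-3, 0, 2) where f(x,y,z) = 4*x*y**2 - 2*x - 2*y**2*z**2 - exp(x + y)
(-2 - exp(-3), -exp(-3), 0)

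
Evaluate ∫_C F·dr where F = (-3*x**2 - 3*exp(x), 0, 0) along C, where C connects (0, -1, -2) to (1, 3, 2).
2 - 3*E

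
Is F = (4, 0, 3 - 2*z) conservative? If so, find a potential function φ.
Yes, F is conservative. φ = 4*x - z**2 + 3*z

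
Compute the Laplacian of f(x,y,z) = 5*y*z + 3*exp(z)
3*exp(z)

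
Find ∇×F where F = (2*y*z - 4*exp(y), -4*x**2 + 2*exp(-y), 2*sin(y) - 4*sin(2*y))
(2*cos(y) - 8*cos(2*y), 2*y, -8*x - 2*z + 4*exp(y))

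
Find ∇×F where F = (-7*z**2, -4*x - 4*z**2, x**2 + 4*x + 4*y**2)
(8*y + 8*z, -2*x - 14*z - 4, -4)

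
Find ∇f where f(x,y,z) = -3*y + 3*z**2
(0, -3, 6*z)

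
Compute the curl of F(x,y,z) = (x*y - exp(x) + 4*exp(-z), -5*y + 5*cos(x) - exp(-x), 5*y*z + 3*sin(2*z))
(5*z, -4*exp(-z), -x - 5*sin(x) + exp(-x))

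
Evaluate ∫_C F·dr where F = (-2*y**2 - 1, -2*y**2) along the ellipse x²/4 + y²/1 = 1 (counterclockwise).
0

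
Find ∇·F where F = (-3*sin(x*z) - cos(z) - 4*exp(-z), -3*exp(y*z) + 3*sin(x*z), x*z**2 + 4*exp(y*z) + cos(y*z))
2*x*z + 4*y*exp(y*z) - y*sin(y*z) - 3*z*exp(y*z) - 3*z*cos(x*z)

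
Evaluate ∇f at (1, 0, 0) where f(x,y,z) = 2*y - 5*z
(0, 2, -5)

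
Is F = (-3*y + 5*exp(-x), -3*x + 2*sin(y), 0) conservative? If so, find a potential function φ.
Yes, F is conservative. φ = -3*x*y - 2*cos(y) - 5*exp(-x)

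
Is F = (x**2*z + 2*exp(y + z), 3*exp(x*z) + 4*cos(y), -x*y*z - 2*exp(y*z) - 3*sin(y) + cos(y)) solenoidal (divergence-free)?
No, ∇·F = -x*y + 2*x*z - 2*y*exp(y*z) - 4*sin(y)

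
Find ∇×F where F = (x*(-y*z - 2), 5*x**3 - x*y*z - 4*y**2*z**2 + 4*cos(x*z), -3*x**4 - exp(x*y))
(x*y - x*exp(x*y) + 4*x*sin(x*z) + 8*y**2*z, 12*x**3 - x*y + y*exp(x*y), 15*x**2 + x*z - y*z - 4*z*sin(x*z))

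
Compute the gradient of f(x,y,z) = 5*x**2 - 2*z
(10*x, 0, -2)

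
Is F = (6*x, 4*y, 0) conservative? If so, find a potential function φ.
Yes, F is conservative. φ = 3*x**2 + 2*y**2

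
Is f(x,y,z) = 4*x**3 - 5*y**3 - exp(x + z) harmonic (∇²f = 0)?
No, ∇²f = 24*x - 30*y - 2*exp(x + z)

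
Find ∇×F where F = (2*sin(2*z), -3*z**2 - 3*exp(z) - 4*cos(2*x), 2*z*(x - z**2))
(6*z + 3*exp(z), -2*z + 4*cos(2*z), 8*sin(2*x))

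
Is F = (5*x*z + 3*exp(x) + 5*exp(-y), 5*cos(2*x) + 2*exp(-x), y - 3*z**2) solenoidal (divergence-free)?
No, ∇·F = -z + 3*exp(x)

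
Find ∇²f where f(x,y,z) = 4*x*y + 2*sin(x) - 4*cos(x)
-2*sin(x) + 4*cos(x)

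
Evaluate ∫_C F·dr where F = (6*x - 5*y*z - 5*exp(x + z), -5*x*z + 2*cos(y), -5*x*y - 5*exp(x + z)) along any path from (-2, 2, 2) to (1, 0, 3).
-5*exp(4) - 44 - 2*sin(2)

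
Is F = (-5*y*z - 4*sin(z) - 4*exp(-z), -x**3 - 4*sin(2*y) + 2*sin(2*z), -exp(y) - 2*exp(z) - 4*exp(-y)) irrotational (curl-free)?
No, ∇×F = (-exp(y) - 4*cos(2*z) + 4*exp(-y), -5*y - 4*cos(z) + 4*exp(-z), -3*x**2 + 5*z)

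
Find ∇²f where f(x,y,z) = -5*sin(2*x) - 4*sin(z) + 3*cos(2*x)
20*sin(2*x) + 4*sin(z) - 12*cos(2*x)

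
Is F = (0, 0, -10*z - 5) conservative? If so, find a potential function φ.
Yes, F is conservative. φ = 5*z*(-z - 1)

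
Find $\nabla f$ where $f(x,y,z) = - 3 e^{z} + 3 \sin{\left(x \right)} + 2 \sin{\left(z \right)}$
(3*cos(x), 0, -3*exp(z) + 2*cos(z))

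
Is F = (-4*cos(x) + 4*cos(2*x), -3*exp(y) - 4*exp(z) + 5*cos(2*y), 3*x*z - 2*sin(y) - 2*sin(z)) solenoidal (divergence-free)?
No, ∇·F = 3*x - 3*exp(y) + 4*sin(x) - 8*sin(2*x) - 10*sin(2*y) - 2*cos(z)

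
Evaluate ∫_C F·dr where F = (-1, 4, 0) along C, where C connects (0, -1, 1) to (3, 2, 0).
9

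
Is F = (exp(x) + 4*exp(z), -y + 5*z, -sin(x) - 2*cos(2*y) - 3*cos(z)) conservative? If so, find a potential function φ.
No, ∇×F = (4*sin(2*y) - 5, 4*exp(z) + cos(x), 0) ≠ 0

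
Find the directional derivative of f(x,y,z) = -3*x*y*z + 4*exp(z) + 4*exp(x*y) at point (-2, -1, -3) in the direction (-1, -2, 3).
sqrt(14)*(12 + 27*exp(3) + 20*exp(5))*exp(-3)/14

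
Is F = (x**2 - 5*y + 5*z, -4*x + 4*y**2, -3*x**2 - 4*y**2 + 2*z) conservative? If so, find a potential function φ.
No, ∇×F = (-8*y, 6*x + 5, 1) ≠ 0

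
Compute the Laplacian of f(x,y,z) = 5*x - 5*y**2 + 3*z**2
-4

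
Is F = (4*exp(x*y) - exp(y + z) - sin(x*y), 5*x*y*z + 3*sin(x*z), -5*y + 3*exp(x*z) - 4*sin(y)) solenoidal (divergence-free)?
No, ∇·F = 5*x*z + 3*x*exp(x*z) + 4*y*exp(x*y) - y*cos(x*y)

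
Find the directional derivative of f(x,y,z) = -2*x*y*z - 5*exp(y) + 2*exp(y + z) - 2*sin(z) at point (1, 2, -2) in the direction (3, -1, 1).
sqrt(11)*(-2*cos(2) + 16 + 5*exp(2))/11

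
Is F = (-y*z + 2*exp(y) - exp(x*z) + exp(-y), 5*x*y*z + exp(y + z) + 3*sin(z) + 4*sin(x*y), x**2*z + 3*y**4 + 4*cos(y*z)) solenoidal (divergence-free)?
No, ∇·F = x**2 + 5*x*z + 4*x*cos(x*y) - 4*y*sin(y*z) - z*exp(x*z) + exp(y + z)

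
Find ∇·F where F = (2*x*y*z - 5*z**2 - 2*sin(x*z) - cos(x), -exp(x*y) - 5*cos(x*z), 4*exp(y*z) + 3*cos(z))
-x*exp(x*y) + 2*y*z + 4*y*exp(y*z) - 2*z*cos(x*z) + sin(x) - 3*sin(z)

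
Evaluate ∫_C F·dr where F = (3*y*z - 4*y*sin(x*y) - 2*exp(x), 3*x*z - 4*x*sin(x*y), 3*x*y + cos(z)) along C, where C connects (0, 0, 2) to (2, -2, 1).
-2*exp(2) - 14 + 4*cos(4) - sin(2) + sin(1)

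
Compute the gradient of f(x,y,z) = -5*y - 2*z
(0, -5, -2)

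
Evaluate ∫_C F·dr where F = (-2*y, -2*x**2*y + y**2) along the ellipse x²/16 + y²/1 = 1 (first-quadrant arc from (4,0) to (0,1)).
-23/3 + 2*pi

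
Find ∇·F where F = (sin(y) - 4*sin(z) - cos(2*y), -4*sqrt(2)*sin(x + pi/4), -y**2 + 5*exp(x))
0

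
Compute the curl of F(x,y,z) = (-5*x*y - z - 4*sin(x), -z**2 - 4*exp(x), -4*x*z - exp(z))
(2*z, 4*z - 1, 5*x - 4*exp(x))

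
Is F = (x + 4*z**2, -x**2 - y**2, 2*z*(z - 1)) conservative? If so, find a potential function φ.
No, ∇×F = (0, 8*z, -2*x) ≠ 0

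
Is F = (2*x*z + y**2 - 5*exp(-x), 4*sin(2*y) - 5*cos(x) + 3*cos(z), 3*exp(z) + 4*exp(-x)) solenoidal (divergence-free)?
No, ∇·F = 2*z + 3*exp(z) + 8*cos(2*y) + 5*exp(-x)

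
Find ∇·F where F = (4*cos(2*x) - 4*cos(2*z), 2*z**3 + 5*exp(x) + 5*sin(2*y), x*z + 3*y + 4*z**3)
x + 12*z**2 - 8*sin(2*x) + 10*cos(2*y)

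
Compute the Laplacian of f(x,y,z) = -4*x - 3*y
0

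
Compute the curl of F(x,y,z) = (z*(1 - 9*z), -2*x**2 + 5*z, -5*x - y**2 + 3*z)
(-2*y - 5, 6 - 18*z, -4*x)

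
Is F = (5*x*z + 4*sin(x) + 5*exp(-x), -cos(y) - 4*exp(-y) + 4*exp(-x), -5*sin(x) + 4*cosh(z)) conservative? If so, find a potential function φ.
No, ∇×F = (0, 5*x + 5*cos(x), -4*exp(-x)) ≠ 0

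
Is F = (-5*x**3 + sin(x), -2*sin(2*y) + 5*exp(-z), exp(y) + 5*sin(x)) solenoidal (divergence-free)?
No, ∇·F = -15*x**2 + cos(x) - 4*cos(2*y)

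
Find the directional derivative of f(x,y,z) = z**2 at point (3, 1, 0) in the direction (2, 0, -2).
0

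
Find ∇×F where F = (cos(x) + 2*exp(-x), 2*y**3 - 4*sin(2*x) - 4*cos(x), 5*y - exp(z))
(5, 0, 4*sin(x) - 8*cos(2*x))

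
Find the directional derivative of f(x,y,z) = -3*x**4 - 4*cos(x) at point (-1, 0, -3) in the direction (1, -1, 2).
2*sqrt(6)*(3 - sin(1))/3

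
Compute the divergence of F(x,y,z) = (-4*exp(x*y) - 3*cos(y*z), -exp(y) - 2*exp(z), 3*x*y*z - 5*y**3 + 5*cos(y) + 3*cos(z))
3*x*y - 4*y*exp(x*y) - exp(y) - 3*sin(z)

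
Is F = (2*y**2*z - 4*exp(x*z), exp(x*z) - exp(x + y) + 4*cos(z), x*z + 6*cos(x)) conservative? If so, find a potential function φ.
No, ∇×F = (-x*exp(x*z) + 4*sin(z), -4*x*exp(x*z) + 2*y**2 - z + 6*sin(x), -4*y*z + z*exp(x*z) - exp(x + y)) ≠ 0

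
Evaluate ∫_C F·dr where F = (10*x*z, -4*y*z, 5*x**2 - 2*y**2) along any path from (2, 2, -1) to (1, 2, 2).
6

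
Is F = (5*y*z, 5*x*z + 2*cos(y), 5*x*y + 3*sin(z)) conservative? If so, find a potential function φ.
Yes, F is conservative. φ = 5*x*y*z + 2*sin(y) - 3*cos(z)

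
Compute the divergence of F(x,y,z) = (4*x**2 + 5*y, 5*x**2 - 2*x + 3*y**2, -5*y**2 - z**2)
8*x + 6*y - 2*z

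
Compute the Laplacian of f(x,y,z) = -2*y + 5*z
0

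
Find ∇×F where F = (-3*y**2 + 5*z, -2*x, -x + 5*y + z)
(5, 6, 6*y - 2)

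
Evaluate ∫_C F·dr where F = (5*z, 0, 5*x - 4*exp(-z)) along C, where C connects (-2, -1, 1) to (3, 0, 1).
25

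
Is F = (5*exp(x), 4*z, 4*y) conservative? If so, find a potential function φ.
Yes, F is conservative. φ = 4*y*z + 5*exp(x)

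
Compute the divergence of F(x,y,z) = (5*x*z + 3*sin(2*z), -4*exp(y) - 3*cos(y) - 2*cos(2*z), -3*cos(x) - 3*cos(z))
5*z - 4*exp(y) + 3*sin(y) + 3*sin(z)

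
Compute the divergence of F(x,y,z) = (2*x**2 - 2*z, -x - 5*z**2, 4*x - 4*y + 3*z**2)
4*x + 6*z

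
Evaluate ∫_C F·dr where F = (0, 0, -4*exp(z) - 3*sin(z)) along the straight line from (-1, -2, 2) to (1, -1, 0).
-1 - 3*cos(2) + 4*exp(2)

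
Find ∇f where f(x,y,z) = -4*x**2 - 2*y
(-8*x, -2, 0)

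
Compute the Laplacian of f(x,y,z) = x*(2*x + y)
4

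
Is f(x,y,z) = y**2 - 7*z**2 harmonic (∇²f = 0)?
No, ∇²f = -12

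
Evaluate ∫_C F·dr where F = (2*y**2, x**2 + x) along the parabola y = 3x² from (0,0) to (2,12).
776/5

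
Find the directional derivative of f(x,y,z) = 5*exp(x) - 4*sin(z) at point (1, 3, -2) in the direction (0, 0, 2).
-4*cos(2)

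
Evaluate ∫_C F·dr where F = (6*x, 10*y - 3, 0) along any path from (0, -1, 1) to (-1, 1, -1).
-3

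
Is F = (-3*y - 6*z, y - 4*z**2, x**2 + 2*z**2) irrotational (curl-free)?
No, ∇×F = (8*z, -2*x - 6, 3)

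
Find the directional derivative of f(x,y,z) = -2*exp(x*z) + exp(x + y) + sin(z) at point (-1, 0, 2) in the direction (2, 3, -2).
sqrt(17)*(-12 - 2*exp(2)*cos(2) + 5*E)*exp(-2)/17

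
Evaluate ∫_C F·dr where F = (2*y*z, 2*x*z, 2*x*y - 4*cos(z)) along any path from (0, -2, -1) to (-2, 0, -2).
-4*sin(1) + 4*sin(2)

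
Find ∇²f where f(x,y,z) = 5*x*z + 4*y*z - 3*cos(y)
3*cos(y)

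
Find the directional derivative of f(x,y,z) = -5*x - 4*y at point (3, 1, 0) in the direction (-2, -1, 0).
14*sqrt(5)/5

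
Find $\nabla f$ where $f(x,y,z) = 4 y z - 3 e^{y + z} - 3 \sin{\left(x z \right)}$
(-3*z*cos(x*z), 4*z - 3*exp(y + z), -3*x*cos(x*z) + 4*y - 3*exp(y + z))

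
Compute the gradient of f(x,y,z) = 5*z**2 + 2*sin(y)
(0, 2*cos(y), 10*z)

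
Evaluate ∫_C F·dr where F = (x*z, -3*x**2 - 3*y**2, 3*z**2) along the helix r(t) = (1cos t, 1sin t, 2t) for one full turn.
pi + 64*pi**3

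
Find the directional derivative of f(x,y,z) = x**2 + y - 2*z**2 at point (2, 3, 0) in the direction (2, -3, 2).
5*sqrt(17)/17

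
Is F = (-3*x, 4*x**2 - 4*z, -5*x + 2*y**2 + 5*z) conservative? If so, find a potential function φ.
No, ∇×F = (4*y + 4, 5, 8*x) ≠ 0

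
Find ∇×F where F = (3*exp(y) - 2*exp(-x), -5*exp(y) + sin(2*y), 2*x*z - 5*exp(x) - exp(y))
(-exp(y), -2*z + 5*exp(x), -3*exp(y))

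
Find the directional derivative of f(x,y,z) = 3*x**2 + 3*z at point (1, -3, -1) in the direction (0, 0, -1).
-3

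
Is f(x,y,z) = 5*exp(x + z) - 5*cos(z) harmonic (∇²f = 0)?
No, ∇²f = 10*exp(x + z) + 5*cos(z)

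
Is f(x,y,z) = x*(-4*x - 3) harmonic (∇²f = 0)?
No, ∇²f = -8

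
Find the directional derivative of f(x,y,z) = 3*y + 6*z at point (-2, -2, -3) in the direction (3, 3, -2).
-3*sqrt(22)/22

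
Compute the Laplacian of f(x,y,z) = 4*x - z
0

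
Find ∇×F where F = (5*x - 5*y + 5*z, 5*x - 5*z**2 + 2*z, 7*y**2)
(14*y + 10*z - 2, 5, 10)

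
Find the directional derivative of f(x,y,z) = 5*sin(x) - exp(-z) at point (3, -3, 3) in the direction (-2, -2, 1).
exp(-3)/3 - 10*cos(3)/3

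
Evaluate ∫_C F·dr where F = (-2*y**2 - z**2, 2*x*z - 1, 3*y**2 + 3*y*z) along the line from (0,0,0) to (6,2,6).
54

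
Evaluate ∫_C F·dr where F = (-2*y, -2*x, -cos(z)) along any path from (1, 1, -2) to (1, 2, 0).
-2 - sin(2)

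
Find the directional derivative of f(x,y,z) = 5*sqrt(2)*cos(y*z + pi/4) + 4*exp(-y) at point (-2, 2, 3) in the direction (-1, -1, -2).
2*sqrt(6)*exp(-2)/3 + 35*sqrt(3)*sin(pi/4 + 6)/3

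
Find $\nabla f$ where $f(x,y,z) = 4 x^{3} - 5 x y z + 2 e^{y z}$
(12*x**2 - 5*y*z, z*(-5*x + 2*exp(y*z)), y*(-5*x + 2*exp(y*z)))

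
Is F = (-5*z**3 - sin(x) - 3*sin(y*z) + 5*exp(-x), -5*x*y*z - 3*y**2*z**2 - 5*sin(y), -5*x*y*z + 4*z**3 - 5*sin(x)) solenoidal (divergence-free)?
No, ∇·F = -5*x*y - 5*x*z - 6*y*z**2 + 12*z**2 - cos(x) - 5*cos(y) - 5*exp(-x)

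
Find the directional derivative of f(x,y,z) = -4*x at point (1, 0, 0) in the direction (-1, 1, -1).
4*sqrt(3)/3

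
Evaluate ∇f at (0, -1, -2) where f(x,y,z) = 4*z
(0, 0, 4)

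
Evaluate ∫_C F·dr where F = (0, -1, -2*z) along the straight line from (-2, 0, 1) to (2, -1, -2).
-2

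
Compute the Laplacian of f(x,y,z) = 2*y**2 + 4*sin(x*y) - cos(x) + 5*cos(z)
-4*x**2*sin(x*y) - 4*y**2*sin(x*y) + cos(x) - 5*cos(z) + 4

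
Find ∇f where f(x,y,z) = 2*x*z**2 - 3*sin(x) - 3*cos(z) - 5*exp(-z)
(2*z**2 - 3*cos(x), 0, 4*x*z + 3*sin(z) + 5*exp(-z))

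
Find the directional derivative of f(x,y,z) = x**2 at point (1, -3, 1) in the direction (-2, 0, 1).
-4*sqrt(5)/5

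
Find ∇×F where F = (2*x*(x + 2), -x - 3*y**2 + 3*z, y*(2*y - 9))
(4*y - 12, 0, -1)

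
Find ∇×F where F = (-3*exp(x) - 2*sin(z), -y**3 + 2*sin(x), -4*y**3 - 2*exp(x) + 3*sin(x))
(-12*y**2, 2*exp(x) - 3*cos(x) - 2*cos(z), 2*cos(x))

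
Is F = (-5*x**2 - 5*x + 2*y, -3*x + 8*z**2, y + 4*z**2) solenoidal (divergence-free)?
No, ∇·F = -10*x + 8*z - 5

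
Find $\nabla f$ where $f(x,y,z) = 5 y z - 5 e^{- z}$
(0, 5*z, 5*y + 5*exp(-z))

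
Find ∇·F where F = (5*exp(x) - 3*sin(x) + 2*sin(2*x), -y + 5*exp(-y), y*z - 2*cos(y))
y + 5*exp(x) - 3*cos(x) + 4*cos(2*x) - 1 - 5*exp(-y)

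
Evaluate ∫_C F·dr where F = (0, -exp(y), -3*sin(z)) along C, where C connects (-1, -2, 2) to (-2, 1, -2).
(1 - exp(3))*exp(-2)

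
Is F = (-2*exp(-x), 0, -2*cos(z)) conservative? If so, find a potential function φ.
Yes, F is conservative. φ = -2*sin(z) + 2*exp(-x)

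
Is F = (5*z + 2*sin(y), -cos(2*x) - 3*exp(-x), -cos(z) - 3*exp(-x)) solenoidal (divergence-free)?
No, ∇·F = sin(z)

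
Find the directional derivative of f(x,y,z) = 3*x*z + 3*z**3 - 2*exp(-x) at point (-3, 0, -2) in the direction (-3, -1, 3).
3*sqrt(19)*(33 - 2*exp(3))/19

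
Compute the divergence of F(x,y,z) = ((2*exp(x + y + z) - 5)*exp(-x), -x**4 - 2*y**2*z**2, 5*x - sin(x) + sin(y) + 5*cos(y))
-4*y*z**2 + 5*exp(-x)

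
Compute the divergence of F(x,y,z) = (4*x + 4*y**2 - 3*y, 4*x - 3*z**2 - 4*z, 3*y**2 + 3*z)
7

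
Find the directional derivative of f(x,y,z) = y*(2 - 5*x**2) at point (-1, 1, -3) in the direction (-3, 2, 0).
-36*sqrt(13)/13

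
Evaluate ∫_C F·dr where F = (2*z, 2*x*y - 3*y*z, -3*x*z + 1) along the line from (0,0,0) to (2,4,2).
-38/3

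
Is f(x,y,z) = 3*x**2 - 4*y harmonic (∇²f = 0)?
No, ∇²f = 6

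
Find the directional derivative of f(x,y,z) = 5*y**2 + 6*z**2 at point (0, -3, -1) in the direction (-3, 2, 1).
-36*sqrt(14)/7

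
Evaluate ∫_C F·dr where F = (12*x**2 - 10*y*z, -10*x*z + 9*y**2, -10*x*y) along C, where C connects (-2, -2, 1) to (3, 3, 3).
15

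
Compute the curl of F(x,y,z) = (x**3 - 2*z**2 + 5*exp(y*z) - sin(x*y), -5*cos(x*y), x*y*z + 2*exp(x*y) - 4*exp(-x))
(x*(z + 2*exp(x*y)), -y*z - 2*y*exp(x*y) + 5*y*exp(y*z) - 4*z - 4*exp(-x), x*cos(x*y) + 5*y*sin(x*y) - 5*z*exp(y*z))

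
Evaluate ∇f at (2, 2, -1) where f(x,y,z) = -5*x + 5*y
(-5, 5, 0)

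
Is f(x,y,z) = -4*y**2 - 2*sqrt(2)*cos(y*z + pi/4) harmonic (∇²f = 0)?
No, ∇²f = 2*sqrt(2)*y**2*cos(y*z + pi/4) + 2*sqrt(2)*z**2*cos(y*z + pi/4) - 8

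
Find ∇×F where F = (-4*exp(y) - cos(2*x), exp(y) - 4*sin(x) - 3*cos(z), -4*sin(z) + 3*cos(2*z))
(-3*sin(z), 0, 4*exp(y) - 4*cos(x))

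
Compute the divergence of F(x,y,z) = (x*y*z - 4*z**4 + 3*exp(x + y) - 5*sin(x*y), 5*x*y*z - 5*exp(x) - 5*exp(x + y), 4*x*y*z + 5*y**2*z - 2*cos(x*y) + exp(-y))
4*x*y + 5*x*z + 5*y**2 + y*z - 5*y*cos(x*y) - 2*exp(x + y)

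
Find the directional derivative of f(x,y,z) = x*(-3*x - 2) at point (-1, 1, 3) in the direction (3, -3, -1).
12*sqrt(19)/19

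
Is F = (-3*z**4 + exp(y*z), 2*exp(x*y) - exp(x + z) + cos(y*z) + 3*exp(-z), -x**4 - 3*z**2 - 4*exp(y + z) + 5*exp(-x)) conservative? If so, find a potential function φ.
No, ∇×F = (((y*sin(y*z) + exp(x + z) - 4*exp(y + z))*exp(z) + 3)*exp(-z), 4*x**3 + y*exp(y*z) - 12*z**3 + 5*exp(-x), 2*y*exp(x*y) - z*exp(y*z) - exp(x + z)) ≠ 0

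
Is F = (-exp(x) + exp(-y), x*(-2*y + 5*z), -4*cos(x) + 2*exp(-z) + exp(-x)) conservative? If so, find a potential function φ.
No, ∇×F = (-5*x, -4*sin(x) + exp(-x), -2*y + 5*z + exp(-y)) ≠ 0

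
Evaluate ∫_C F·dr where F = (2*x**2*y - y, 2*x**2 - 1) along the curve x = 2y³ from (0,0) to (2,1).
241/70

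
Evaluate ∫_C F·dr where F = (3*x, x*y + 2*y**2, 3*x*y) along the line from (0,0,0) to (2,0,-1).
6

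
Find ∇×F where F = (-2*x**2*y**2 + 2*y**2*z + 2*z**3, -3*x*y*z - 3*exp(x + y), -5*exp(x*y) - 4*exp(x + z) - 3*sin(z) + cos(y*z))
(3*x*y - 5*x*exp(x*y) - z*sin(y*z), 2*y**2 + 5*y*exp(x*y) + 6*z**2 + 4*exp(x + z), 4*x**2*y - 7*y*z - 3*exp(x + y))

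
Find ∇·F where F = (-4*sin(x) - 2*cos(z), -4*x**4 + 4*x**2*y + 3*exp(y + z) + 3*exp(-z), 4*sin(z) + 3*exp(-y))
4*x**2 + 3*exp(y + z) - 4*cos(x) + 4*cos(z)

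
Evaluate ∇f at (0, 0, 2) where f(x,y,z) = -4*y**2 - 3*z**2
(0, 0, -12)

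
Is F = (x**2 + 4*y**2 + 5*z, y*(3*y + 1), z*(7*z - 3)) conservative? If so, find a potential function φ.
No, ∇×F = (0, 5, -8*y) ≠ 0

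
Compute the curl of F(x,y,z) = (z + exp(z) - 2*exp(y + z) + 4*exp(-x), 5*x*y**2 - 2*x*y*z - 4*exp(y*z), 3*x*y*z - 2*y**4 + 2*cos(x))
(2*x*y + 3*x*z - 8*y**3 + 4*y*exp(y*z), -3*y*z + exp(z) - 2*exp(y + z) + 2*sin(x) + 1, 5*y**2 - 2*y*z + 2*exp(y + z))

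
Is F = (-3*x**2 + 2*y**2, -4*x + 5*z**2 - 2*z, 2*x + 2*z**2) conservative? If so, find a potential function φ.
No, ∇×F = (2 - 10*z, -2, -4*y - 4) ≠ 0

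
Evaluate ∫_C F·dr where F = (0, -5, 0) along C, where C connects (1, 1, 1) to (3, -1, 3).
10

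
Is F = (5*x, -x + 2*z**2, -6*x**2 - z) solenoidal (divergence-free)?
No, ∇·F = 4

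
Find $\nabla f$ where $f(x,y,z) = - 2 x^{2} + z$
(-4*x, 0, 1)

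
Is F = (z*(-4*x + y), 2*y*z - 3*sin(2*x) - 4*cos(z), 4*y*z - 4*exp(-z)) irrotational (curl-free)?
No, ∇×F = (-2*y + 4*z - 4*sin(z), -4*x + y, -z - 6*cos(2*x))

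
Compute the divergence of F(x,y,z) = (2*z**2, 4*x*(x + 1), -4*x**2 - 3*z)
-3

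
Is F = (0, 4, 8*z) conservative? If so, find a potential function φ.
Yes, F is conservative. φ = 4*y + 4*z**2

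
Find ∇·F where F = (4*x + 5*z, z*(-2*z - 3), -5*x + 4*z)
8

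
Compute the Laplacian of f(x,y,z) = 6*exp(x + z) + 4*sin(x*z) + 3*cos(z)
-4*x**2*sin(x*z) - 4*z**2*sin(x*z) + 12*exp(x + z) - 3*cos(z)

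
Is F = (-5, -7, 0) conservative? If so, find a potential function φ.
Yes, F is conservative. φ = -5*x - 7*y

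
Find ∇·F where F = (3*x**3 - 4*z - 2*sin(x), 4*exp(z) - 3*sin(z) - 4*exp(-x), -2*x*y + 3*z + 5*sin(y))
9*x**2 - 2*cos(x) + 3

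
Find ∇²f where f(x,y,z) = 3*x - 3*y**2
-6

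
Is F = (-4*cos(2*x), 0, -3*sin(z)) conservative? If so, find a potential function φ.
Yes, F is conservative. φ = -2*sin(2*x) + 3*cos(z)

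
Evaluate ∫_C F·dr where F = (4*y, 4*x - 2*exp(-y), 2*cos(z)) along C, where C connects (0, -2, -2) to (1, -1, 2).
-2*exp(2) - 4 + 4*sin(2) + 2*E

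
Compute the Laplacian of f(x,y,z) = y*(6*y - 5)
12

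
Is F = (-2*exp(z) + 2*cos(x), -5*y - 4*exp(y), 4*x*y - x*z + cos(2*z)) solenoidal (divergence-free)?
No, ∇·F = -x - 4*exp(y) - 2*sin(x) - 2*sin(2*z) - 5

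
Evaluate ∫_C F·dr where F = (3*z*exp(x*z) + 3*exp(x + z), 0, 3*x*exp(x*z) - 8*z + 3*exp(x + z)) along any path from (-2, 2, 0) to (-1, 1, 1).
-4 - 3*exp(-2) + 3*exp(-1)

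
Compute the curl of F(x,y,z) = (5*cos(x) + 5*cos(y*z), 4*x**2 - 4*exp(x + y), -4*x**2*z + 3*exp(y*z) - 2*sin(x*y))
(-2*x*cos(x*y) + 3*z*exp(y*z), 8*x*z - 5*y*sin(y*z) + 2*y*cos(x*y), 8*x + 5*z*sin(y*z) - 4*exp(x + y))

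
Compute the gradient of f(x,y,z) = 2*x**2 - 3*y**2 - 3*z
(4*x, -6*y, -3)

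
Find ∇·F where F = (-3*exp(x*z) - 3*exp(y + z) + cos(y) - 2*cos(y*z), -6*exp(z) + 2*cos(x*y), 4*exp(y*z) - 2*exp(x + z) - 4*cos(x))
-2*x*sin(x*y) + 4*y*exp(y*z) - 3*z*exp(x*z) - 2*exp(x + z)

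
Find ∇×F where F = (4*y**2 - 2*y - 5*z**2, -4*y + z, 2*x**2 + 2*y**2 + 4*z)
(4*y - 1, -4*x - 10*z, 2 - 8*y)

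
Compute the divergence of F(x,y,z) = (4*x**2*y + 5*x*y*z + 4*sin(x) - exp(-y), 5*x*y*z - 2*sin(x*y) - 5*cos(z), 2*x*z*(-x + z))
-2*x**2 + 8*x*y + 9*x*z - 2*x*cos(x*y) + 5*y*z + 4*cos(x)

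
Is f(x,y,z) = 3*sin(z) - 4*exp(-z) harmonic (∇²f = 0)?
No, ∇²f = -3*sin(z) - 4*exp(-z)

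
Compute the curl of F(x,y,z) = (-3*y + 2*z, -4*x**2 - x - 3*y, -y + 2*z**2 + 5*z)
(-1, 2, 2 - 8*x)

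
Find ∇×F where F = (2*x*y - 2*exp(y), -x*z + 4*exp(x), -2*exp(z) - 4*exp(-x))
(x, -4*exp(-x), -2*x - z + 4*exp(x) + 2*exp(y))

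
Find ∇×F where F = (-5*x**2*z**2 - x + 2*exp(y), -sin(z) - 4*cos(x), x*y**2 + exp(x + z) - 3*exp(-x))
(2*x*y + cos(z), -10*x**2*z - y**2 - exp(x + z) - 3*exp(-x), -2*exp(y) + 4*sin(x))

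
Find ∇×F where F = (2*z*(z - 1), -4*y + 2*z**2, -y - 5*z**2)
(-4*z - 1, 4*z - 2, 0)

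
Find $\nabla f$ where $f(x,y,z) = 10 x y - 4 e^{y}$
(10*y, 10*x - 4*exp(y), 0)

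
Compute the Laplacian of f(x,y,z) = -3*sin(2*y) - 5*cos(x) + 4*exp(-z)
12*sin(2*y) + 5*cos(x) + 4*exp(-z)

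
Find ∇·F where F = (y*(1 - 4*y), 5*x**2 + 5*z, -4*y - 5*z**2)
-10*z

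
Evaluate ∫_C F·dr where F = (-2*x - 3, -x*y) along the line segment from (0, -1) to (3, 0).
-35/2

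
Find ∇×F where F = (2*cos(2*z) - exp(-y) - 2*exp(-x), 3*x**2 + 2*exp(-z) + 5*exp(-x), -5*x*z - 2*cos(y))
(2*sin(y) + 2*exp(-z), 5*z - 4*sin(2*z), 6*x - exp(-y) - 5*exp(-x))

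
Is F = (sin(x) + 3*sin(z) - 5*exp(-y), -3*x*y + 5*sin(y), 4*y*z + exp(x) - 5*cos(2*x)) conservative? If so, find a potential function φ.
No, ∇×F = (4*z, -exp(x) - 10*sin(2*x) + 3*cos(z), -3*y - 5*exp(-y)) ≠ 0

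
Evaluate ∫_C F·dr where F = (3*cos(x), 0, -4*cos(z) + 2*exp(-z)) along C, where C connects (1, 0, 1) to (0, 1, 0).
-2 + 2*exp(-1) + sin(1)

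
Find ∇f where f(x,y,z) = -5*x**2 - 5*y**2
(-10*x, -10*y, 0)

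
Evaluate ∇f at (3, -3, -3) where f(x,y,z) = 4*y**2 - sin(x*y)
(3*cos(9), -24 - 3*cos(9), 0)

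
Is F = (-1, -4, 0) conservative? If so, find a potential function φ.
Yes, F is conservative. φ = -x - 4*y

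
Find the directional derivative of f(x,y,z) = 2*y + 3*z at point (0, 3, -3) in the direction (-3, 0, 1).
3*sqrt(10)/10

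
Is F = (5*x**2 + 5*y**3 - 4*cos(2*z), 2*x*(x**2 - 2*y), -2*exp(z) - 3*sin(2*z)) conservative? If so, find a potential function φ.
No, ∇×F = (0, 8*sin(2*z), 6*x**2 - 15*y**2 - 4*y) ≠ 0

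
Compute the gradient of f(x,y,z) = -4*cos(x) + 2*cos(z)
(4*sin(x), 0, -2*sin(z))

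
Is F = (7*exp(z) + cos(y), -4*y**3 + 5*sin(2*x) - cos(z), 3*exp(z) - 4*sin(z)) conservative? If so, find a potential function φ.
No, ∇×F = (-sin(z), 7*exp(z), sin(y) + 10*cos(2*x)) ≠ 0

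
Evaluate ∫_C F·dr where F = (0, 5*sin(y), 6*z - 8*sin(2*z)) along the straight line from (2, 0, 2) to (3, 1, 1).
-4 - 5*cos(1) + 4*cos(2) - 4*cos(4)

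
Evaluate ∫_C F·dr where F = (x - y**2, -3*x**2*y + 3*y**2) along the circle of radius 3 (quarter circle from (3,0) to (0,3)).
-81/4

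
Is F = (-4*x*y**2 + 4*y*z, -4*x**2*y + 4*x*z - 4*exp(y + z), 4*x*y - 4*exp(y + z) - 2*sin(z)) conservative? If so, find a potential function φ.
Yes, F is conservative. φ = -2*x**2*y**2 + 4*x*y*z - 4*exp(y + z) + 2*cos(z)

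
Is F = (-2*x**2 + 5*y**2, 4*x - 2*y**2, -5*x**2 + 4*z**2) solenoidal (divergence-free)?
No, ∇·F = -4*x - 4*y + 8*z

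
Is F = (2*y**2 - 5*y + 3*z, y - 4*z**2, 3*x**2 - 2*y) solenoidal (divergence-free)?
No, ∇·F = 1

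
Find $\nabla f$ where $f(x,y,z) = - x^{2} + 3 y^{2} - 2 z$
(-2*x, 6*y, -2)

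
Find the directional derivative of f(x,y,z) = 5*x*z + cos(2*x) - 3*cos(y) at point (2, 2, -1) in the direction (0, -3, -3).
-sqrt(2)*(3*sin(2) + 10)/2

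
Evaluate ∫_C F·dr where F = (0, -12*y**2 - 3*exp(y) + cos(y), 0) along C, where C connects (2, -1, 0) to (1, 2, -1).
-36 - 3*exp(2) + sin(1) + sin(2) + 3*exp(-1)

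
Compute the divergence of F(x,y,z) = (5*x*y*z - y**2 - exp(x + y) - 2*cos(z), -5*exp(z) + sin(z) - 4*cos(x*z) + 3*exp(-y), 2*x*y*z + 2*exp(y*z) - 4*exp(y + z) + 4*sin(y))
((2*x*y + 5*y*z + 2*y*exp(y*z) - exp(x + y) - 4*exp(y + z))*exp(y) - 3)*exp(-y)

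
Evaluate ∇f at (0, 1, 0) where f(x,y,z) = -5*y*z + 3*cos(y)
(0, -3*sin(1), -5)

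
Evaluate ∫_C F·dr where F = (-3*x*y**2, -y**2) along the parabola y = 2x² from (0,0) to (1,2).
-14/3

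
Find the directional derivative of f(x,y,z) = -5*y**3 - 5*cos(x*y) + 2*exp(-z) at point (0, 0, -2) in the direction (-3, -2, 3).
-3*sqrt(22)*exp(2)/11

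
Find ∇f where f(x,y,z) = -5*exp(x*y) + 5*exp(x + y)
(-5*y*exp(x*y) + 5*exp(x + y), -5*x*exp(x*y) + 5*exp(x + y), 0)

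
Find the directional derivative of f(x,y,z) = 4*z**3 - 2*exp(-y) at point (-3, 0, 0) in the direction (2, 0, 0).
0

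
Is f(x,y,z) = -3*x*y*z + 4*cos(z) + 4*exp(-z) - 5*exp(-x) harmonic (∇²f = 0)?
No, ∇²f = -4*cos(z) + 4*exp(-z) - 5*exp(-x)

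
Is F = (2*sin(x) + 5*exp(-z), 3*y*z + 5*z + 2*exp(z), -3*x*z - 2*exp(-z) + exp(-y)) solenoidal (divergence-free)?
No, ∇·F = -3*x + 3*z + 2*cos(x) + 2*exp(-z)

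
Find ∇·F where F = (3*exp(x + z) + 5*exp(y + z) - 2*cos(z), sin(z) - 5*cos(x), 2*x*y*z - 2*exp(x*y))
2*x*y + 3*exp(x + z)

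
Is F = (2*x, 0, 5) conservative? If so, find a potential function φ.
Yes, F is conservative. φ = x**2 + 5*z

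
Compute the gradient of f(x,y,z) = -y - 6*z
(0, -1, -6)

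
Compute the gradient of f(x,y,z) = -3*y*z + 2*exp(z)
(0, -3*z, -3*y + 2*exp(z))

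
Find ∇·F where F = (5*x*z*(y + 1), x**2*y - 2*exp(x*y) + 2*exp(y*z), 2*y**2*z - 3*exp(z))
x**2 - 2*x*exp(x*y) + 2*y**2 + 5*z*(y + 1) + 2*z*exp(y*z) - 3*exp(z)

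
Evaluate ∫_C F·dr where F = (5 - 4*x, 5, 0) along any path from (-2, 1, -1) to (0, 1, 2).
18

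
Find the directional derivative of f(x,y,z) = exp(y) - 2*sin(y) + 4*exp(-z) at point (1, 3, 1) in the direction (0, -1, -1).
sqrt(2)*(-exp(4)/2 + E*cos(3) + 2)*exp(-1)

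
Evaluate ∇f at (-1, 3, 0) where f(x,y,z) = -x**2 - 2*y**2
(2, -12, 0)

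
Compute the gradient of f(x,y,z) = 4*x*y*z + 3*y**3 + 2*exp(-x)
(4*y*z - 2*exp(-x), 4*x*z + 9*y**2, 4*x*y)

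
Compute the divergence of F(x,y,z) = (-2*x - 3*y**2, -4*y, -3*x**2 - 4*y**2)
-6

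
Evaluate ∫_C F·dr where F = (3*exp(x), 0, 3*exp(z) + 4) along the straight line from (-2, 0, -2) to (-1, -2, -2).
-(3 - 3*E)*exp(-2)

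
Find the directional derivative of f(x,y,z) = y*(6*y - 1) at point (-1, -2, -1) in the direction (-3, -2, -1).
25*sqrt(14)/7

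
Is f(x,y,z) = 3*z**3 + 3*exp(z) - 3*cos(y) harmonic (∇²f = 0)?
No, ∇²f = 18*z + 3*exp(z) + 3*cos(y)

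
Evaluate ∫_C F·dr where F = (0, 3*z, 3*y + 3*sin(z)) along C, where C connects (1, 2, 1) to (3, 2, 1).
0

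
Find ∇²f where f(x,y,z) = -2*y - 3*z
0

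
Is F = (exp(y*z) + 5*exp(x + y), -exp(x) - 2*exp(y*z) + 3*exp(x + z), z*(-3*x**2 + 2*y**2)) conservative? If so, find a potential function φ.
No, ∇×F = (4*y*z + 2*y*exp(y*z) - 3*exp(x + z), 6*x*z + y*exp(y*z), -z*exp(y*z) - exp(x) - 5*exp(x + y) + 3*exp(x + z)) ≠ 0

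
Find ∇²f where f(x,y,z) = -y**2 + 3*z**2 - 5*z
4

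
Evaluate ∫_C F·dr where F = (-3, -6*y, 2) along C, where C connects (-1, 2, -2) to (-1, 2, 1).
6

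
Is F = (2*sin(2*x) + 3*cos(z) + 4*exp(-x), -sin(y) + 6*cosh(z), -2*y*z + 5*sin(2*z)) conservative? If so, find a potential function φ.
No, ∇×F = (-2*z - 6*sinh(z), -3*sin(z), 0) ≠ 0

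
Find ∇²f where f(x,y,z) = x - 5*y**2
-10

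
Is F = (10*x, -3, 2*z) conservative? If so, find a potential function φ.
Yes, F is conservative. φ = 5*x**2 - 3*y + z**2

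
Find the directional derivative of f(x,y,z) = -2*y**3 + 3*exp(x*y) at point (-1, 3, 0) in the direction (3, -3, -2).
9*sqrt(22)*(2 + 9*exp(3))*exp(-3)/11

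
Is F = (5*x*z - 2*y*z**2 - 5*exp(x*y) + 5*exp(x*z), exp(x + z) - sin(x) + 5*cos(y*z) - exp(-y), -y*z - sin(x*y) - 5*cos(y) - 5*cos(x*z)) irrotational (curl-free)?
No, ∇×F = (-x*cos(x*y) + 5*y*sin(y*z) - z - exp(x + z) + 5*sin(y), 5*x*exp(x*z) + 5*x - 4*y*z + y*cos(x*y) - 5*z*sin(x*z), 5*x*exp(x*y) + 2*z**2 + exp(x + z) - cos(x))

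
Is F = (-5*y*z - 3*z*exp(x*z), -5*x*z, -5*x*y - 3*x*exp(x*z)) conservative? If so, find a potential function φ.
Yes, F is conservative. φ = -5*x*y*z - 3*exp(x*z)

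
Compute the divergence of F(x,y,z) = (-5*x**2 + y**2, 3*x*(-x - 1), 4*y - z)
-10*x - 1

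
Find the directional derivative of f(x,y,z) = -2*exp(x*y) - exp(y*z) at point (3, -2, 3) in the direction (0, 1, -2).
-13*sqrt(5)*exp(-6)/5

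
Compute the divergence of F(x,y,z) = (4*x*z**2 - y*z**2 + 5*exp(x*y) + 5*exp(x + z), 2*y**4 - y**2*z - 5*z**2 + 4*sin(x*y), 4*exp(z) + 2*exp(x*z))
2*x*exp(x*z) + 4*x*cos(x*y) + 8*y**3 - 2*y*z + 5*y*exp(x*y) + 4*z**2 + 4*exp(z) + 5*exp(x + z)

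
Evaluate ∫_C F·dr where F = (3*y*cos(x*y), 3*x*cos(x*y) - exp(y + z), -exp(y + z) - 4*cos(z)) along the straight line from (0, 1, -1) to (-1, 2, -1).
-3*sin(2) - E + 1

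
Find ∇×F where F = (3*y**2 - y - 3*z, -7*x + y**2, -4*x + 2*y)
(2, 1, -6*y - 6)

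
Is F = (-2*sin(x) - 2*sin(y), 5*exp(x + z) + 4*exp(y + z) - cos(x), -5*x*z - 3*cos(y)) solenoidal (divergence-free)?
No, ∇·F = -5*x + 4*exp(y + z) - 2*cos(x)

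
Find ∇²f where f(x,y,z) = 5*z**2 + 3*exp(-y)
10 + 3*exp(-y)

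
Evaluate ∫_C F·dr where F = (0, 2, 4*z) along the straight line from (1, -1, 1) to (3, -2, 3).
14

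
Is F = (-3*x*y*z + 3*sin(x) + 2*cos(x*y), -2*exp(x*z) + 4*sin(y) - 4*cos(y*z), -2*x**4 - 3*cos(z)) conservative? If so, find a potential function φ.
No, ∇×F = (2*x*exp(x*z) - 4*y*sin(y*z), x*(8*x**2 - 3*y), 3*x*z + 2*x*sin(x*y) - 2*z*exp(x*z)) ≠ 0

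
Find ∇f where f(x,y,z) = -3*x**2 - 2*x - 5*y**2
(-6*x - 2, -10*y, 0)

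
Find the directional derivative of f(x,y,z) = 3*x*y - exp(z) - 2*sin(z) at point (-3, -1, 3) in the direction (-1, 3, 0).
-12*sqrt(10)/5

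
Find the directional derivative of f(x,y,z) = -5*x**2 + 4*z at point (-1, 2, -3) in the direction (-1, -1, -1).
-14*sqrt(3)/3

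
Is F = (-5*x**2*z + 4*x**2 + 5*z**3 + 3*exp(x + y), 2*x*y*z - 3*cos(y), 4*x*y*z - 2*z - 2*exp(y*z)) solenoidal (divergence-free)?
No, ∇·F = 4*x*y - 8*x*z + 8*x - 2*y*exp(y*z) + 3*exp(x + y) + 3*sin(y) - 2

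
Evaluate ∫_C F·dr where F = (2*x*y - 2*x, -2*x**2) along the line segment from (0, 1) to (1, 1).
0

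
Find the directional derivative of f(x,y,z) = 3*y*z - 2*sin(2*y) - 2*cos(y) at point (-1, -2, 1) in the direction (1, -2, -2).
8*cos(4)/3 + 4*sin(2)/3 + 2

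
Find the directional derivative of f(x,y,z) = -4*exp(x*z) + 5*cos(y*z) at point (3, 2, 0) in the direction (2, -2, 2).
-4*sqrt(3)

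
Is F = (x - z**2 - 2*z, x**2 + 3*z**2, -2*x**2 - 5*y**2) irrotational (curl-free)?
No, ∇×F = (-10*y - 6*z, 4*x - 2*z - 2, 2*x)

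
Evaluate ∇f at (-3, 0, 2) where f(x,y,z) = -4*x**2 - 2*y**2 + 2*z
(24, 0, 2)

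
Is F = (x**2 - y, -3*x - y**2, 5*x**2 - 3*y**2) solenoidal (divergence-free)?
No, ∇·F = 2*x - 2*y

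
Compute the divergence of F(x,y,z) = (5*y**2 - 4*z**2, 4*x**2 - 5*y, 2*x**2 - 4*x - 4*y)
-5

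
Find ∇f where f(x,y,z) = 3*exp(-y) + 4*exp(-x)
(-4*exp(-x), -3*exp(-y), 0)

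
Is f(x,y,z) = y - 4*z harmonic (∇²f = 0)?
Yes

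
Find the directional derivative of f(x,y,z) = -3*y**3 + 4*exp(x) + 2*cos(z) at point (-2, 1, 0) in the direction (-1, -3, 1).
sqrt(11)*(-4 + 27*exp(2))*exp(-2)/11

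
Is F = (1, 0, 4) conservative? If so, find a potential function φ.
Yes, F is conservative. φ = x + 4*z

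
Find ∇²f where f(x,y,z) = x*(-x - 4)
-2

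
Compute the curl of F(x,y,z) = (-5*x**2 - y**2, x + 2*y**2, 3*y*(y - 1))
(6*y - 3, 0, 2*y + 1)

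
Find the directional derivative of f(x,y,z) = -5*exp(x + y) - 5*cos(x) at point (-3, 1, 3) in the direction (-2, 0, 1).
2*sqrt(5)*(1 + exp(2)*sin(3))*exp(-2)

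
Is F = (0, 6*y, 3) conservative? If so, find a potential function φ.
Yes, F is conservative. φ = 3*y**2 + 3*z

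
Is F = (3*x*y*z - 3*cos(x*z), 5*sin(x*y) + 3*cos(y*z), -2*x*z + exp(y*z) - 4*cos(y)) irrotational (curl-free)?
No, ∇×F = (3*y*sin(y*z) + z*exp(y*z) + 4*sin(y), 3*x*y + 3*x*sin(x*z) + 2*z, -3*x*z + 5*y*cos(x*y))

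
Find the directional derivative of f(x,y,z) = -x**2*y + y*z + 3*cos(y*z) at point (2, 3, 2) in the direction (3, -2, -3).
sqrt(22)*(-41 + 39*sin(6))/22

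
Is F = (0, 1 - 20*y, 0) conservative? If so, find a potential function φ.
Yes, F is conservative. φ = y*(1 - 10*y)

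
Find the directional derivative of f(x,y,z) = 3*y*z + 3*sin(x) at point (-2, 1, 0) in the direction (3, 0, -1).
3*sqrt(10)*(3*cos(2) - 1)/10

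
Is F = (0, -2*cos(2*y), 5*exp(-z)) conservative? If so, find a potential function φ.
Yes, F is conservative. φ = -sin(2*y) - 5*exp(-z)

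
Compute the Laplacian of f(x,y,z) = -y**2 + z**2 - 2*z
0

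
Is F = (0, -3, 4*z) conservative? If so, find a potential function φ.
Yes, F is conservative. φ = -3*y + 2*z**2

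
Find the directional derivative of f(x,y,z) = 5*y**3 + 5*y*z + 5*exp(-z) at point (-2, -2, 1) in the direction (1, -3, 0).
-39*sqrt(10)/2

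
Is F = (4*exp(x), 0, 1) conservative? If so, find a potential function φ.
Yes, F is conservative. φ = z + 4*exp(x)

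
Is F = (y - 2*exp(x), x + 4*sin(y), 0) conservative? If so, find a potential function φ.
Yes, F is conservative. φ = x*y - 2*exp(x) - 4*cos(y)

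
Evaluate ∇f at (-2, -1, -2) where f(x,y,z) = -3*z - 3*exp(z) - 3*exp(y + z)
(0, -3*exp(-3), -3 - 3*exp(-2) - 3*exp(-3))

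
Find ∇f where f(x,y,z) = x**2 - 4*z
(2*x, 0, -4)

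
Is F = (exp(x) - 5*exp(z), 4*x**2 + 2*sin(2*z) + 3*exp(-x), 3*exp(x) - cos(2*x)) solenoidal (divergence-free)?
No, ∇·F = exp(x)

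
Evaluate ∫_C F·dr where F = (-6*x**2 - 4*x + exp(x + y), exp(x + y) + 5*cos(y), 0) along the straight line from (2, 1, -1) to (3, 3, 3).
-48 - exp(3) - 5*sin(1) + 5*sin(3) + exp(6)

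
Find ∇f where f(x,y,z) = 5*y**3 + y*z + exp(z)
(0, 15*y**2 + z, y + exp(z))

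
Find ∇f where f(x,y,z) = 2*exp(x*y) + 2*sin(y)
(2*y*exp(x*y), 2*x*exp(x*y) + 2*cos(y), 0)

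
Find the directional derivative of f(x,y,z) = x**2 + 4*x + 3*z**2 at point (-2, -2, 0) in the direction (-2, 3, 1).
0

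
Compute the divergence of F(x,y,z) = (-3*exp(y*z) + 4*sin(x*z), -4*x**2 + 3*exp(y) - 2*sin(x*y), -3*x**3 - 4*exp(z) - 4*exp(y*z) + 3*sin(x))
-2*x*cos(x*y) - 4*y*exp(y*z) + 4*z*cos(x*z) + 3*exp(y) - 4*exp(z)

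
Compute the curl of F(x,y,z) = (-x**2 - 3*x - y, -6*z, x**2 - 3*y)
(3, -2*x, 1)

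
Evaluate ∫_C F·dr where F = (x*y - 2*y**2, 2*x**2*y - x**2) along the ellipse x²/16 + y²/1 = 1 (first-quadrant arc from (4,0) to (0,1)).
-8/3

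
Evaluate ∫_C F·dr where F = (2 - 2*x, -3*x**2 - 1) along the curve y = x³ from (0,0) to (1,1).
-9/5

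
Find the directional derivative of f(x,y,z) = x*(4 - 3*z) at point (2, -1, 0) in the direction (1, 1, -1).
10*sqrt(3)/3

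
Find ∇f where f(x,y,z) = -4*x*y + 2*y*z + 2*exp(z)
(-4*y, -4*x + 2*z, 2*y + 2*exp(z))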